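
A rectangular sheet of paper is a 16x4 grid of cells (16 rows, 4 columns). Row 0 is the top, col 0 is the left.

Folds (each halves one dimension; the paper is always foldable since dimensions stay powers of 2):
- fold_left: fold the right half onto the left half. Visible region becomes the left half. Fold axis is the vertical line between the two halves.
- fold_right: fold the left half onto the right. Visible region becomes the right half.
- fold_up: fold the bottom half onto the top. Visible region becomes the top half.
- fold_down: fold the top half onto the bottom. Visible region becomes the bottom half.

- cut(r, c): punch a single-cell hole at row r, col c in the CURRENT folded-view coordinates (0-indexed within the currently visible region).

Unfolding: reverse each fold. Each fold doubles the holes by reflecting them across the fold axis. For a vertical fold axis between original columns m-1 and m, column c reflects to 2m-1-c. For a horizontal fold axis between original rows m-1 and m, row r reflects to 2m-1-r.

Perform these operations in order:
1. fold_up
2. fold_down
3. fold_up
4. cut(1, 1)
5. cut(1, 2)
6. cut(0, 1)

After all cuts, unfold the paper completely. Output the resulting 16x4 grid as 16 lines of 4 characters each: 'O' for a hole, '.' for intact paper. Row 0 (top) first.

Op 1 fold_up: fold axis h@8; visible region now rows[0,8) x cols[0,4) = 8x4
Op 2 fold_down: fold axis h@4; visible region now rows[4,8) x cols[0,4) = 4x4
Op 3 fold_up: fold axis h@6; visible region now rows[4,6) x cols[0,4) = 2x4
Op 4 cut(1, 1): punch at orig (5,1); cuts so far [(5, 1)]; region rows[4,6) x cols[0,4) = 2x4
Op 5 cut(1, 2): punch at orig (5,2); cuts so far [(5, 1), (5, 2)]; region rows[4,6) x cols[0,4) = 2x4
Op 6 cut(0, 1): punch at orig (4,1); cuts so far [(4, 1), (5, 1), (5, 2)]; region rows[4,6) x cols[0,4) = 2x4
Unfold 1 (reflect across h@6): 6 holes -> [(4, 1), (5, 1), (5, 2), (6, 1), (6, 2), (7, 1)]
Unfold 2 (reflect across h@4): 12 holes -> [(0, 1), (1, 1), (1, 2), (2, 1), (2, 2), (3, 1), (4, 1), (5, 1), (5, 2), (6, 1), (6, 2), (7, 1)]
Unfold 3 (reflect across h@8): 24 holes -> [(0, 1), (1, 1), (1, 2), (2, 1), (2, 2), (3, 1), (4, 1), (5, 1), (5, 2), (6, 1), (6, 2), (7, 1), (8, 1), (9, 1), (9, 2), (10, 1), (10, 2), (11, 1), (12, 1), (13, 1), (13, 2), (14, 1), (14, 2), (15, 1)]

Answer: .O..
.OO.
.OO.
.O..
.O..
.OO.
.OO.
.O..
.O..
.OO.
.OO.
.O..
.O..
.OO.
.OO.
.O..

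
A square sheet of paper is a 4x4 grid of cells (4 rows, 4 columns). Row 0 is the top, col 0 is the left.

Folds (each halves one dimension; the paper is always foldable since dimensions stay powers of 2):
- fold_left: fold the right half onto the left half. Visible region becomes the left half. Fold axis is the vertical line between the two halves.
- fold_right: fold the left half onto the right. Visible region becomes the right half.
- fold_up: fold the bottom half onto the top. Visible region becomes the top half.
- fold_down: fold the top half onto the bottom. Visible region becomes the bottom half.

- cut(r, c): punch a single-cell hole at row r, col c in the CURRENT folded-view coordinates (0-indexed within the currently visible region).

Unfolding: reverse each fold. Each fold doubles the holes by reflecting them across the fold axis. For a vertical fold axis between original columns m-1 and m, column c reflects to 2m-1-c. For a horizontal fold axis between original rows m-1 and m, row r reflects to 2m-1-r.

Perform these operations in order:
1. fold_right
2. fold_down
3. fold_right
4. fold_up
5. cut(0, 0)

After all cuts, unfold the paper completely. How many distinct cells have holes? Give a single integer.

Answer: 16

Derivation:
Op 1 fold_right: fold axis v@2; visible region now rows[0,4) x cols[2,4) = 4x2
Op 2 fold_down: fold axis h@2; visible region now rows[2,4) x cols[2,4) = 2x2
Op 3 fold_right: fold axis v@3; visible region now rows[2,4) x cols[3,4) = 2x1
Op 4 fold_up: fold axis h@3; visible region now rows[2,3) x cols[3,4) = 1x1
Op 5 cut(0, 0): punch at orig (2,3); cuts so far [(2, 3)]; region rows[2,3) x cols[3,4) = 1x1
Unfold 1 (reflect across h@3): 2 holes -> [(2, 3), (3, 3)]
Unfold 2 (reflect across v@3): 4 holes -> [(2, 2), (2, 3), (3, 2), (3, 3)]
Unfold 3 (reflect across h@2): 8 holes -> [(0, 2), (0, 3), (1, 2), (1, 3), (2, 2), (2, 3), (3, 2), (3, 3)]
Unfold 4 (reflect across v@2): 16 holes -> [(0, 0), (0, 1), (0, 2), (0, 3), (1, 0), (1, 1), (1, 2), (1, 3), (2, 0), (2, 1), (2, 2), (2, 3), (3, 0), (3, 1), (3, 2), (3, 3)]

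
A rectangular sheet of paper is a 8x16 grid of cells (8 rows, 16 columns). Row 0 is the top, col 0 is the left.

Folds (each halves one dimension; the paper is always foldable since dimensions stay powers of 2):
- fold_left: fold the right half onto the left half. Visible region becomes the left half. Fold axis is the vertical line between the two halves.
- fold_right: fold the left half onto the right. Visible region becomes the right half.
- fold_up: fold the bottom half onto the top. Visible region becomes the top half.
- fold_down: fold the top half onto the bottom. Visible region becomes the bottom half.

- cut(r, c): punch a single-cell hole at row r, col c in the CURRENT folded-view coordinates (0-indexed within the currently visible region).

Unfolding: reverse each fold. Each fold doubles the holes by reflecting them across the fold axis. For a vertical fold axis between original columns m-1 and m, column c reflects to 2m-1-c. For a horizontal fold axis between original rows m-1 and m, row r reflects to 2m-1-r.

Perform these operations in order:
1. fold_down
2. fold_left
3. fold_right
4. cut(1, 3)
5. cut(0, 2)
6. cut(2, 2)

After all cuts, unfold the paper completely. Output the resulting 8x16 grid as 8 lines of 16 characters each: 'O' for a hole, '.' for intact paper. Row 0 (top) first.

Answer: ................
.O....O..O....O.
O......OO......O
.O....O..O....O.
.O....O..O....O.
O......OO......O
.O....O..O....O.
................

Derivation:
Op 1 fold_down: fold axis h@4; visible region now rows[4,8) x cols[0,16) = 4x16
Op 2 fold_left: fold axis v@8; visible region now rows[4,8) x cols[0,8) = 4x8
Op 3 fold_right: fold axis v@4; visible region now rows[4,8) x cols[4,8) = 4x4
Op 4 cut(1, 3): punch at orig (5,7); cuts so far [(5, 7)]; region rows[4,8) x cols[4,8) = 4x4
Op 5 cut(0, 2): punch at orig (4,6); cuts so far [(4, 6), (5, 7)]; region rows[4,8) x cols[4,8) = 4x4
Op 6 cut(2, 2): punch at orig (6,6); cuts so far [(4, 6), (5, 7), (6, 6)]; region rows[4,8) x cols[4,8) = 4x4
Unfold 1 (reflect across v@4): 6 holes -> [(4, 1), (4, 6), (5, 0), (5, 7), (6, 1), (6, 6)]
Unfold 2 (reflect across v@8): 12 holes -> [(4, 1), (4, 6), (4, 9), (4, 14), (5, 0), (5, 7), (5, 8), (5, 15), (6, 1), (6, 6), (6, 9), (6, 14)]
Unfold 3 (reflect across h@4): 24 holes -> [(1, 1), (1, 6), (1, 9), (1, 14), (2, 0), (2, 7), (2, 8), (2, 15), (3, 1), (3, 6), (3, 9), (3, 14), (4, 1), (4, 6), (4, 9), (4, 14), (5, 0), (5, 7), (5, 8), (5, 15), (6, 1), (6, 6), (6, 9), (6, 14)]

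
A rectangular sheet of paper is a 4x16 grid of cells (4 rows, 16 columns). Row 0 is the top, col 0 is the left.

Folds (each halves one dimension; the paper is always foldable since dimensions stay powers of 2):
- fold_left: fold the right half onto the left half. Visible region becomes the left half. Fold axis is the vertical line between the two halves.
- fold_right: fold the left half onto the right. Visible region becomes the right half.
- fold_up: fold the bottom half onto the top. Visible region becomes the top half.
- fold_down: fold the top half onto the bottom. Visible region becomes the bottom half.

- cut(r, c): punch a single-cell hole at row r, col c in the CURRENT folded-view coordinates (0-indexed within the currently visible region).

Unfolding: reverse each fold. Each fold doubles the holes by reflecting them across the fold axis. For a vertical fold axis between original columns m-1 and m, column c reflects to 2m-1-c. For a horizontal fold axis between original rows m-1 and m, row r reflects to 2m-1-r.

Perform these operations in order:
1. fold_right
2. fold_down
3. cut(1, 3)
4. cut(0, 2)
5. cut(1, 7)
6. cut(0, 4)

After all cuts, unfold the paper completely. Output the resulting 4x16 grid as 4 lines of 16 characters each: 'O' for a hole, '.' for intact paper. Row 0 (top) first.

Op 1 fold_right: fold axis v@8; visible region now rows[0,4) x cols[8,16) = 4x8
Op 2 fold_down: fold axis h@2; visible region now rows[2,4) x cols[8,16) = 2x8
Op 3 cut(1, 3): punch at orig (3,11); cuts so far [(3, 11)]; region rows[2,4) x cols[8,16) = 2x8
Op 4 cut(0, 2): punch at orig (2,10); cuts so far [(2, 10), (3, 11)]; region rows[2,4) x cols[8,16) = 2x8
Op 5 cut(1, 7): punch at orig (3,15); cuts so far [(2, 10), (3, 11), (3, 15)]; region rows[2,4) x cols[8,16) = 2x8
Op 6 cut(0, 4): punch at orig (2,12); cuts so far [(2, 10), (2, 12), (3, 11), (3, 15)]; region rows[2,4) x cols[8,16) = 2x8
Unfold 1 (reflect across h@2): 8 holes -> [(0, 11), (0, 15), (1, 10), (1, 12), (2, 10), (2, 12), (3, 11), (3, 15)]
Unfold 2 (reflect across v@8): 16 holes -> [(0, 0), (0, 4), (0, 11), (0, 15), (1, 3), (1, 5), (1, 10), (1, 12), (2, 3), (2, 5), (2, 10), (2, 12), (3, 0), (3, 4), (3, 11), (3, 15)]

Answer: O...O......O...O
...O.O....O.O...
...O.O....O.O...
O...O......O...O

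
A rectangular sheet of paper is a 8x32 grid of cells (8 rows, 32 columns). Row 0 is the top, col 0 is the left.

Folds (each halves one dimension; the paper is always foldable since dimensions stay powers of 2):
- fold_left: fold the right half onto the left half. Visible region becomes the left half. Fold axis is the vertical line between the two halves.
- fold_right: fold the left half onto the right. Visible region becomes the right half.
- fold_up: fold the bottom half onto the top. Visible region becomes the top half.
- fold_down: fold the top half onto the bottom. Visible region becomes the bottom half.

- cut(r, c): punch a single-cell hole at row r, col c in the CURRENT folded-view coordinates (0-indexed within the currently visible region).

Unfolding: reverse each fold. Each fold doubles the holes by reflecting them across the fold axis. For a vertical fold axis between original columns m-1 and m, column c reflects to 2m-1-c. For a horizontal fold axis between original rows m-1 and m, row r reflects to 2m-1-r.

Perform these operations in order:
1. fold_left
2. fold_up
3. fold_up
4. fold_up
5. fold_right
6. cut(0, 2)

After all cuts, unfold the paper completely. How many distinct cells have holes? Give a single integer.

Answer: 32

Derivation:
Op 1 fold_left: fold axis v@16; visible region now rows[0,8) x cols[0,16) = 8x16
Op 2 fold_up: fold axis h@4; visible region now rows[0,4) x cols[0,16) = 4x16
Op 3 fold_up: fold axis h@2; visible region now rows[0,2) x cols[0,16) = 2x16
Op 4 fold_up: fold axis h@1; visible region now rows[0,1) x cols[0,16) = 1x16
Op 5 fold_right: fold axis v@8; visible region now rows[0,1) x cols[8,16) = 1x8
Op 6 cut(0, 2): punch at orig (0,10); cuts so far [(0, 10)]; region rows[0,1) x cols[8,16) = 1x8
Unfold 1 (reflect across v@8): 2 holes -> [(0, 5), (0, 10)]
Unfold 2 (reflect across h@1): 4 holes -> [(0, 5), (0, 10), (1, 5), (1, 10)]
Unfold 3 (reflect across h@2): 8 holes -> [(0, 5), (0, 10), (1, 5), (1, 10), (2, 5), (2, 10), (3, 5), (3, 10)]
Unfold 4 (reflect across h@4): 16 holes -> [(0, 5), (0, 10), (1, 5), (1, 10), (2, 5), (2, 10), (3, 5), (3, 10), (4, 5), (4, 10), (5, 5), (5, 10), (6, 5), (6, 10), (7, 5), (7, 10)]
Unfold 5 (reflect across v@16): 32 holes -> [(0, 5), (0, 10), (0, 21), (0, 26), (1, 5), (1, 10), (1, 21), (1, 26), (2, 5), (2, 10), (2, 21), (2, 26), (3, 5), (3, 10), (3, 21), (3, 26), (4, 5), (4, 10), (4, 21), (4, 26), (5, 5), (5, 10), (5, 21), (5, 26), (6, 5), (6, 10), (6, 21), (6, 26), (7, 5), (7, 10), (7, 21), (7, 26)]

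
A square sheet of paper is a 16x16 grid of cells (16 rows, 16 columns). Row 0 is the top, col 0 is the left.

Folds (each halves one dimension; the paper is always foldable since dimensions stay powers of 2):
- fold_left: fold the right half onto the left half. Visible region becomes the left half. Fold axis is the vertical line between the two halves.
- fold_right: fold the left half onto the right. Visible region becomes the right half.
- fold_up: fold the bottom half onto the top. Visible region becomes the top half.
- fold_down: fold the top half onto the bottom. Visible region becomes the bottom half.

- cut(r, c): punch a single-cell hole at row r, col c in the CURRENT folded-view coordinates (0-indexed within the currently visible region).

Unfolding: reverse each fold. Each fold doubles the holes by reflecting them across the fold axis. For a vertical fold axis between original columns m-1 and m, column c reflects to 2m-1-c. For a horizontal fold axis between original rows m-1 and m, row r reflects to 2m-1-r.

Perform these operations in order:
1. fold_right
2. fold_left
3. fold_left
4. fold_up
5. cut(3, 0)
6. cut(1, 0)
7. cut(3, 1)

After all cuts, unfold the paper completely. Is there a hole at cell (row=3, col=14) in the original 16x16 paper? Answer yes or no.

Op 1 fold_right: fold axis v@8; visible region now rows[0,16) x cols[8,16) = 16x8
Op 2 fold_left: fold axis v@12; visible region now rows[0,16) x cols[8,12) = 16x4
Op 3 fold_left: fold axis v@10; visible region now rows[0,16) x cols[8,10) = 16x2
Op 4 fold_up: fold axis h@8; visible region now rows[0,8) x cols[8,10) = 8x2
Op 5 cut(3, 0): punch at orig (3,8); cuts so far [(3, 8)]; region rows[0,8) x cols[8,10) = 8x2
Op 6 cut(1, 0): punch at orig (1,8); cuts so far [(1, 8), (3, 8)]; region rows[0,8) x cols[8,10) = 8x2
Op 7 cut(3, 1): punch at orig (3,9); cuts so far [(1, 8), (3, 8), (3, 9)]; region rows[0,8) x cols[8,10) = 8x2
Unfold 1 (reflect across h@8): 6 holes -> [(1, 8), (3, 8), (3, 9), (12, 8), (12, 9), (14, 8)]
Unfold 2 (reflect across v@10): 12 holes -> [(1, 8), (1, 11), (3, 8), (3, 9), (3, 10), (3, 11), (12, 8), (12, 9), (12, 10), (12, 11), (14, 8), (14, 11)]
Unfold 3 (reflect across v@12): 24 holes -> [(1, 8), (1, 11), (1, 12), (1, 15), (3, 8), (3, 9), (3, 10), (3, 11), (3, 12), (3, 13), (3, 14), (3, 15), (12, 8), (12, 9), (12, 10), (12, 11), (12, 12), (12, 13), (12, 14), (12, 15), (14, 8), (14, 11), (14, 12), (14, 15)]
Unfold 4 (reflect across v@8): 48 holes -> [(1, 0), (1, 3), (1, 4), (1, 7), (1, 8), (1, 11), (1, 12), (1, 15), (3, 0), (3, 1), (3, 2), (3, 3), (3, 4), (3, 5), (3, 6), (3, 7), (3, 8), (3, 9), (3, 10), (3, 11), (3, 12), (3, 13), (3, 14), (3, 15), (12, 0), (12, 1), (12, 2), (12, 3), (12, 4), (12, 5), (12, 6), (12, 7), (12, 8), (12, 9), (12, 10), (12, 11), (12, 12), (12, 13), (12, 14), (12, 15), (14, 0), (14, 3), (14, 4), (14, 7), (14, 8), (14, 11), (14, 12), (14, 15)]
Holes: [(1, 0), (1, 3), (1, 4), (1, 7), (1, 8), (1, 11), (1, 12), (1, 15), (3, 0), (3, 1), (3, 2), (3, 3), (3, 4), (3, 5), (3, 6), (3, 7), (3, 8), (3, 9), (3, 10), (3, 11), (3, 12), (3, 13), (3, 14), (3, 15), (12, 0), (12, 1), (12, 2), (12, 3), (12, 4), (12, 5), (12, 6), (12, 7), (12, 8), (12, 9), (12, 10), (12, 11), (12, 12), (12, 13), (12, 14), (12, 15), (14, 0), (14, 3), (14, 4), (14, 7), (14, 8), (14, 11), (14, 12), (14, 15)]

Answer: yes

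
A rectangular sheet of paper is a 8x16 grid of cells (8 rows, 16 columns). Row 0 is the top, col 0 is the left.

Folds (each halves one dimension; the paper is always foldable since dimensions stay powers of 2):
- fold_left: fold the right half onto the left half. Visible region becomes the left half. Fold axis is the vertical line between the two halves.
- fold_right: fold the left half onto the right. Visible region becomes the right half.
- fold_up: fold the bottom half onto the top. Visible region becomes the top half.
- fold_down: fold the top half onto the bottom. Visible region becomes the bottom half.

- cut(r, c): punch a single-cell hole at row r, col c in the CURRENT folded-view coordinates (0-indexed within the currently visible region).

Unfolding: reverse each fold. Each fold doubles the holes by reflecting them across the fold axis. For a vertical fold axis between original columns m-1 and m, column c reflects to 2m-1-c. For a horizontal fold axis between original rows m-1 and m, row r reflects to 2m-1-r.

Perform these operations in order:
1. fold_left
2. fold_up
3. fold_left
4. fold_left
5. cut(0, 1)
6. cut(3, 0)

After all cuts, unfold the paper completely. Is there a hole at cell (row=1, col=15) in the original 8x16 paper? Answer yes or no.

Op 1 fold_left: fold axis v@8; visible region now rows[0,8) x cols[0,8) = 8x8
Op 2 fold_up: fold axis h@4; visible region now rows[0,4) x cols[0,8) = 4x8
Op 3 fold_left: fold axis v@4; visible region now rows[0,4) x cols[0,4) = 4x4
Op 4 fold_left: fold axis v@2; visible region now rows[0,4) x cols[0,2) = 4x2
Op 5 cut(0, 1): punch at orig (0,1); cuts so far [(0, 1)]; region rows[0,4) x cols[0,2) = 4x2
Op 6 cut(3, 0): punch at orig (3,0); cuts so far [(0, 1), (3, 0)]; region rows[0,4) x cols[0,2) = 4x2
Unfold 1 (reflect across v@2): 4 holes -> [(0, 1), (0, 2), (3, 0), (3, 3)]
Unfold 2 (reflect across v@4): 8 holes -> [(0, 1), (0, 2), (0, 5), (0, 6), (3, 0), (3, 3), (3, 4), (3, 7)]
Unfold 3 (reflect across h@4): 16 holes -> [(0, 1), (0, 2), (0, 5), (0, 6), (3, 0), (3, 3), (3, 4), (3, 7), (4, 0), (4, 3), (4, 4), (4, 7), (7, 1), (7, 2), (7, 5), (7, 6)]
Unfold 4 (reflect across v@8): 32 holes -> [(0, 1), (0, 2), (0, 5), (0, 6), (0, 9), (0, 10), (0, 13), (0, 14), (3, 0), (3, 3), (3, 4), (3, 7), (3, 8), (3, 11), (3, 12), (3, 15), (4, 0), (4, 3), (4, 4), (4, 7), (4, 8), (4, 11), (4, 12), (4, 15), (7, 1), (7, 2), (7, 5), (7, 6), (7, 9), (7, 10), (7, 13), (7, 14)]
Holes: [(0, 1), (0, 2), (0, 5), (0, 6), (0, 9), (0, 10), (0, 13), (0, 14), (3, 0), (3, 3), (3, 4), (3, 7), (3, 8), (3, 11), (3, 12), (3, 15), (4, 0), (4, 3), (4, 4), (4, 7), (4, 8), (4, 11), (4, 12), (4, 15), (7, 1), (7, 2), (7, 5), (7, 6), (7, 9), (7, 10), (7, 13), (7, 14)]

Answer: no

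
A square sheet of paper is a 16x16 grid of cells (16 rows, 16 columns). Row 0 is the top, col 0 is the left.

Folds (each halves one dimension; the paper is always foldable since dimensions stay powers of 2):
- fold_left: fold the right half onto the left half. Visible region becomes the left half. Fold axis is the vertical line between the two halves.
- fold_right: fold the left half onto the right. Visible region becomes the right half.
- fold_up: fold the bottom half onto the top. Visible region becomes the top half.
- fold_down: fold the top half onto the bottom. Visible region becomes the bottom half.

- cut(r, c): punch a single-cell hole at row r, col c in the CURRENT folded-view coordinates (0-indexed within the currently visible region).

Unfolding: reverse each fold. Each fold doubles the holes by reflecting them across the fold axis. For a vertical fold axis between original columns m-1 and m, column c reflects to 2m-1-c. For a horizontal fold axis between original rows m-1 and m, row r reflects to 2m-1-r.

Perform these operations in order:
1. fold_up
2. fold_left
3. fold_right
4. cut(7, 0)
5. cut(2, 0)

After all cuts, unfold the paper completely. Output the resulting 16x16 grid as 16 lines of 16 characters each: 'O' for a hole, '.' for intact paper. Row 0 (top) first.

Op 1 fold_up: fold axis h@8; visible region now rows[0,8) x cols[0,16) = 8x16
Op 2 fold_left: fold axis v@8; visible region now rows[0,8) x cols[0,8) = 8x8
Op 3 fold_right: fold axis v@4; visible region now rows[0,8) x cols[4,8) = 8x4
Op 4 cut(7, 0): punch at orig (7,4); cuts so far [(7, 4)]; region rows[0,8) x cols[4,8) = 8x4
Op 5 cut(2, 0): punch at orig (2,4); cuts so far [(2, 4), (7, 4)]; region rows[0,8) x cols[4,8) = 8x4
Unfold 1 (reflect across v@4): 4 holes -> [(2, 3), (2, 4), (7, 3), (7, 4)]
Unfold 2 (reflect across v@8): 8 holes -> [(2, 3), (2, 4), (2, 11), (2, 12), (7, 3), (7, 4), (7, 11), (7, 12)]
Unfold 3 (reflect across h@8): 16 holes -> [(2, 3), (2, 4), (2, 11), (2, 12), (7, 3), (7, 4), (7, 11), (7, 12), (8, 3), (8, 4), (8, 11), (8, 12), (13, 3), (13, 4), (13, 11), (13, 12)]

Answer: ................
................
...OO......OO...
................
................
................
................
...OO......OO...
...OO......OO...
................
................
................
................
...OO......OO...
................
................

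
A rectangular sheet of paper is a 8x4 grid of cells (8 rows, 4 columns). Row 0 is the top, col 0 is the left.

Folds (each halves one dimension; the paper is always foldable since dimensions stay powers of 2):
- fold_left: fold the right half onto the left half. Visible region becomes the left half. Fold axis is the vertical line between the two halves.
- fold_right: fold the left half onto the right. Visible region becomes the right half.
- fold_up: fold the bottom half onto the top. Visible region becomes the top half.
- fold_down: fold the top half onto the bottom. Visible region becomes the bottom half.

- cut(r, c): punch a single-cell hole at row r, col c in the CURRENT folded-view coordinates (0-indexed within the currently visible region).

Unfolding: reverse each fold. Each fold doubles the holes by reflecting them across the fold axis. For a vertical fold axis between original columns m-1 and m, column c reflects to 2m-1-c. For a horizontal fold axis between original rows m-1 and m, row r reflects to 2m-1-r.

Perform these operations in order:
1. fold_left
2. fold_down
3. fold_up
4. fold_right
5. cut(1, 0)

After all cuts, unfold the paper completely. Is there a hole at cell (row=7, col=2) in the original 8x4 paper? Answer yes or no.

Op 1 fold_left: fold axis v@2; visible region now rows[0,8) x cols[0,2) = 8x2
Op 2 fold_down: fold axis h@4; visible region now rows[4,8) x cols[0,2) = 4x2
Op 3 fold_up: fold axis h@6; visible region now rows[4,6) x cols[0,2) = 2x2
Op 4 fold_right: fold axis v@1; visible region now rows[4,6) x cols[1,2) = 2x1
Op 5 cut(1, 0): punch at orig (5,1); cuts so far [(5, 1)]; region rows[4,6) x cols[1,2) = 2x1
Unfold 1 (reflect across v@1): 2 holes -> [(5, 0), (5, 1)]
Unfold 2 (reflect across h@6): 4 holes -> [(5, 0), (5, 1), (6, 0), (6, 1)]
Unfold 3 (reflect across h@4): 8 holes -> [(1, 0), (1, 1), (2, 0), (2, 1), (5, 0), (5, 1), (6, 0), (6, 1)]
Unfold 4 (reflect across v@2): 16 holes -> [(1, 0), (1, 1), (1, 2), (1, 3), (2, 0), (2, 1), (2, 2), (2, 3), (5, 0), (5, 1), (5, 2), (5, 3), (6, 0), (6, 1), (6, 2), (6, 3)]
Holes: [(1, 0), (1, 1), (1, 2), (1, 3), (2, 0), (2, 1), (2, 2), (2, 3), (5, 0), (5, 1), (5, 2), (5, 3), (6, 0), (6, 1), (6, 2), (6, 3)]

Answer: no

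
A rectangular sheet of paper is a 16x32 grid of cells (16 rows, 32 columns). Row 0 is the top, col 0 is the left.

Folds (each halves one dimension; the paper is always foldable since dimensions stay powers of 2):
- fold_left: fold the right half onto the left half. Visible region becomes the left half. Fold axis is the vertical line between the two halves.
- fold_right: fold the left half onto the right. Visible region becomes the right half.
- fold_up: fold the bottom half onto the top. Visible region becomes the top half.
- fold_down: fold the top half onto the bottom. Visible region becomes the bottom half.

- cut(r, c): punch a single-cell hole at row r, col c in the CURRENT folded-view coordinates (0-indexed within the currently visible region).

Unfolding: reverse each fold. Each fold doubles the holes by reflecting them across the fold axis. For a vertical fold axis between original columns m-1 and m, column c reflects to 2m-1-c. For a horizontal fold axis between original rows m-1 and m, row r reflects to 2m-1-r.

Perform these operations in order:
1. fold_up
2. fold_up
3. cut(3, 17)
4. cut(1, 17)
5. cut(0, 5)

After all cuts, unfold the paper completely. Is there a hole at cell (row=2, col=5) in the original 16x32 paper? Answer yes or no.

Op 1 fold_up: fold axis h@8; visible region now rows[0,8) x cols[0,32) = 8x32
Op 2 fold_up: fold axis h@4; visible region now rows[0,4) x cols[0,32) = 4x32
Op 3 cut(3, 17): punch at orig (3,17); cuts so far [(3, 17)]; region rows[0,4) x cols[0,32) = 4x32
Op 4 cut(1, 17): punch at orig (1,17); cuts so far [(1, 17), (3, 17)]; region rows[0,4) x cols[0,32) = 4x32
Op 5 cut(0, 5): punch at orig (0,5); cuts so far [(0, 5), (1, 17), (3, 17)]; region rows[0,4) x cols[0,32) = 4x32
Unfold 1 (reflect across h@4): 6 holes -> [(0, 5), (1, 17), (3, 17), (4, 17), (6, 17), (7, 5)]
Unfold 2 (reflect across h@8): 12 holes -> [(0, 5), (1, 17), (3, 17), (4, 17), (6, 17), (7, 5), (8, 5), (9, 17), (11, 17), (12, 17), (14, 17), (15, 5)]
Holes: [(0, 5), (1, 17), (3, 17), (4, 17), (6, 17), (7, 5), (8, 5), (9, 17), (11, 17), (12, 17), (14, 17), (15, 5)]

Answer: no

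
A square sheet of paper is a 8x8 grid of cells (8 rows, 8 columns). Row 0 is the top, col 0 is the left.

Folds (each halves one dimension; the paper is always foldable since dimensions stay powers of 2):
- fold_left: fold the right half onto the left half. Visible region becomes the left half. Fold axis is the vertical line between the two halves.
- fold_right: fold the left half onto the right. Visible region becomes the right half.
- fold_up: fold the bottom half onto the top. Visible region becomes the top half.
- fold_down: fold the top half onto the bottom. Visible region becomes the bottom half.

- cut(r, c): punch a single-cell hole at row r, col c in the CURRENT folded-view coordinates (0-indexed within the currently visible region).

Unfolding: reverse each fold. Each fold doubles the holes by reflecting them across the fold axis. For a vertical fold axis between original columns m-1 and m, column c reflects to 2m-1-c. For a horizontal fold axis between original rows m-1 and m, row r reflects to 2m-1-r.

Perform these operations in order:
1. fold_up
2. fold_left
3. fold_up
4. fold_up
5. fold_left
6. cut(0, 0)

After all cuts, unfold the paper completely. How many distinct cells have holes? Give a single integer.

Op 1 fold_up: fold axis h@4; visible region now rows[0,4) x cols[0,8) = 4x8
Op 2 fold_left: fold axis v@4; visible region now rows[0,4) x cols[0,4) = 4x4
Op 3 fold_up: fold axis h@2; visible region now rows[0,2) x cols[0,4) = 2x4
Op 4 fold_up: fold axis h@1; visible region now rows[0,1) x cols[0,4) = 1x4
Op 5 fold_left: fold axis v@2; visible region now rows[0,1) x cols[0,2) = 1x2
Op 6 cut(0, 0): punch at orig (0,0); cuts so far [(0, 0)]; region rows[0,1) x cols[0,2) = 1x2
Unfold 1 (reflect across v@2): 2 holes -> [(0, 0), (0, 3)]
Unfold 2 (reflect across h@1): 4 holes -> [(0, 0), (0, 3), (1, 0), (1, 3)]
Unfold 3 (reflect across h@2): 8 holes -> [(0, 0), (0, 3), (1, 0), (1, 3), (2, 0), (2, 3), (3, 0), (3, 3)]
Unfold 4 (reflect across v@4): 16 holes -> [(0, 0), (0, 3), (0, 4), (0, 7), (1, 0), (1, 3), (1, 4), (1, 7), (2, 0), (2, 3), (2, 4), (2, 7), (3, 0), (3, 3), (3, 4), (3, 7)]
Unfold 5 (reflect across h@4): 32 holes -> [(0, 0), (0, 3), (0, 4), (0, 7), (1, 0), (1, 3), (1, 4), (1, 7), (2, 0), (2, 3), (2, 4), (2, 7), (3, 0), (3, 3), (3, 4), (3, 7), (4, 0), (4, 3), (4, 4), (4, 7), (5, 0), (5, 3), (5, 4), (5, 7), (6, 0), (6, 3), (6, 4), (6, 7), (7, 0), (7, 3), (7, 4), (7, 7)]

Answer: 32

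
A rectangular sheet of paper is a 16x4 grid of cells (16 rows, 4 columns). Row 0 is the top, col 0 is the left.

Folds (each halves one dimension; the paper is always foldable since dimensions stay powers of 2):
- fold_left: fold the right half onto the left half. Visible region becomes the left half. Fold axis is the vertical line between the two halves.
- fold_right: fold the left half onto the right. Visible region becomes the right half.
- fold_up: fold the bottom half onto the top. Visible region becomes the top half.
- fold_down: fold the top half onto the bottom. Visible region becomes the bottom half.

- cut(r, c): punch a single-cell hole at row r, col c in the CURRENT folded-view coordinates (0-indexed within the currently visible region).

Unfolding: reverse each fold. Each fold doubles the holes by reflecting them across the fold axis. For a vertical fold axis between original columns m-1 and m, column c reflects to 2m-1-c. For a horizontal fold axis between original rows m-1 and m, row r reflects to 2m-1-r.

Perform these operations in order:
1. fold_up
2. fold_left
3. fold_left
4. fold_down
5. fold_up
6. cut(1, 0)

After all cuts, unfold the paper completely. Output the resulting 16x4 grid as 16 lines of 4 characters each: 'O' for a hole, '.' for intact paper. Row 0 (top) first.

Answer: ....
OOOO
OOOO
....
....
OOOO
OOOO
....
....
OOOO
OOOO
....
....
OOOO
OOOO
....

Derivation:
Op 1 fold_up: fold axis h@8; visible region now rows[0,8) x cols[0,4) = 8x4
Op 2 fold_left: fold axis v@2; visible region now rows[0,8) x cols[0,2) = 8x2
Op 3 fold_left: fold axis v@1; visible region now rows[0,8) x cols[0,1) = 8x1
Op 4 fold_down: fold axis h@4; visible region now rows[4,8) x cols[0,1) = 4x1
Op 5 fold_up: fold axis h@6; visible region now rows[4,6) x cols[0,1) = 2x1
Op 6 cut(1, 0): punch at orig (5,0); cuts so far [(5, 0)]; region rows[4,6) x cols[0,1) = 2x1
Unfold 1 (reflect across h@6): 2 holes -> [(5, 0), (6, 0)]
Unfold 2 (reflect across h@4): 4 holes -> [(1, 0), (2, 0), (5, 0), (6, 0)]
Unfold 3 (reflect across v@1): 8 holes -> [(1, 0), (1, 1), (2, 0), (2, 1), (5, 0), (5, 1), (6, 0), (6, 1)]
Unfold 4 (reflect across v@2): 16 holes -> [(1, 0), (1, 1), (1, 2), (1, 3), (2, 0), (2, 1), (2, 2), (2, 3), (5, 0), (5, 1), (5, 2), (5, 3), (6, 0), (6, 1), (6, 2), (6, 3)]
Unfold 5 (reflect across h@8): 32 holes -> [(1, 0), (1, 1), (1, 2), (1, 3), (2, 0), (2, 1), (2, 2), (2, 3), (5, 0), (5, 1), (5, 2), (5, 3), (6, 0), (6, 1), (6, 2), (6, 3), (9, 0), (9, 1), (9, 2), (9, 3), (10, 0), (10, 1), (10, 2), (10, 3), (13, 0), (13, 1), (13, 2), (13, 3), (14, 0), (14, 1), (14, 2), (14, 3)]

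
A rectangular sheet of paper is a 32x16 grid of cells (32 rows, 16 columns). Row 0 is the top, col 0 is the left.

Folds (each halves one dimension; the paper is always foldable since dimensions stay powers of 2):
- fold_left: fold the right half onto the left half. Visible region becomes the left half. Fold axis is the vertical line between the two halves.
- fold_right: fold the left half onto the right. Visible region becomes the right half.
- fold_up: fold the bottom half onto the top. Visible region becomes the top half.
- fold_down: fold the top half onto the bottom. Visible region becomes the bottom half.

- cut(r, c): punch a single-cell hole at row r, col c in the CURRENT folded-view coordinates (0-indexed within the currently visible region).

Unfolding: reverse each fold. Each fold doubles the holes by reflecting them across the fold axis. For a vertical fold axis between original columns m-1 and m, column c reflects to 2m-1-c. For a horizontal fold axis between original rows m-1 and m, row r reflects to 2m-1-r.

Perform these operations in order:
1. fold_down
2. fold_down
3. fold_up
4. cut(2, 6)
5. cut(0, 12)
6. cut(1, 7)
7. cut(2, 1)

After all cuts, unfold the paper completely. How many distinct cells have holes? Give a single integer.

Answer: 32

Derivation:
Op 1 fold_down: fold axis h@16; visible region now rows[16,32) x cols[0,16) = 16x16
Op 2 fold_down: fold axis h@24; visible region now rows[24,32) x cols[0,16) = 8x16
Op 3 fold_up: fold axis h@28; visible region now rows[24,28) x cols[0,16) = 4x16
Op 4 cut(2, 6): punch at orig (26,6); cuts so far [(26, 6)]; region rows[24,28) x cols[0,16) = 4x16
Op 5 cut(0, 12): punch at orig (24,12); cuts so far [(24, 12), (26, 6)]; region rows[24,28) x cols[0,16) = 4x16
Op 6 cut(1, 7): punch at orig (25,7); cuts so far [(24, 12), (25, 7), (26, 6)]; region rows[24,28) x cols[0,16) = 4x16
Op 7 cut(2, 1): punch at orig (26,1); cuts so far [(24, 12), (25, 7), (26, 1), (26, 6)]; region rows[24,28) x cols[0,16) = 4x16
Unfold 1 (reflect across h@28): 8 holes -> [(24, 12), (25, 7), (26, 1), (26, 6), (29, 1), (29, 6), (30, 7), (31, 12)]
Unfold 2 (reflect across h@24): 16 holes -> [(16, 12), (17, 7), (18, 1), (18, 6), (21, 1), (21, 6), (22, 7), (23, 12), (24, 12), (25, 7), (26, 1), (26, 6), (29, 1), (29, 6), (30, 7), (31, 12)]
Unfold 3 (reflect across h@16): 32 holes -> [(0, 12), (1, 7), (2, 1), (2, 6), (5, 1), (5, 6), (6, 7), (7, 12), (8, 12), (9, 7), (10, 1), (10, 6), (13, 1), (13, 6), (14, 7), (15, 12), (16, 12), (17, 7), (18, 1), (18, 6), (21, 1), (21, 6), (22, 7), (23, 12), (24, 12), (25, 7), (26, 1), (26, 6), (29, 1), (29, 6), (30, 7), (31, 12)]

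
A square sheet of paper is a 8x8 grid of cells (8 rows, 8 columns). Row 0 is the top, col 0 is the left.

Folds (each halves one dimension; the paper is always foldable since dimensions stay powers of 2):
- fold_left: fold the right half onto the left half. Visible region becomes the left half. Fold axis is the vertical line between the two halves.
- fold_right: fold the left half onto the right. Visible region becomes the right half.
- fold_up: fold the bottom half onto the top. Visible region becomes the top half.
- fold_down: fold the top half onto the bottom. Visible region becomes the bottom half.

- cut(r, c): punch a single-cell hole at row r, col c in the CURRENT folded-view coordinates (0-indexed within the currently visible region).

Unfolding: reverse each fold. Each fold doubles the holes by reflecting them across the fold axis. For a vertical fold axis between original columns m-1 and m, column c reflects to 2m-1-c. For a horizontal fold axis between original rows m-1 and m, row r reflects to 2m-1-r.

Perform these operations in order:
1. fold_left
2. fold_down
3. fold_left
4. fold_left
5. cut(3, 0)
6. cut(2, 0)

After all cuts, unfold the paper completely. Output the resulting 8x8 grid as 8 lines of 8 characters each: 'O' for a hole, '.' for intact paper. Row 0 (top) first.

Op 1 fold_left: fold axis v@4; visible region now rows[0,8) x cols[0,4) = 8x4
Op 2 fold_down: fold axis h@4; visible region now rows[4,8) x cols[0,4) = 4x4
Op 3 fold_left: fold axis v@2; visible region now rows[4,8) x cols[0,2) = 4x2
Op 4 fold_left: fold axis v@1; visible region now rows[4,8) x cols[0,1) = 4x1
Op 5 cut(3, 0): punch at orig (7,0); cuts so far [(7, 0)]; region rows[4,8) x cols[0,1) = 4x1
Op 6 cut(2, 0): punch at orig (6,0); cuts so far [(6, 0), (7, 0)]; region rows[4,8) x cols[0,1) = 4x1
Unfold 1 (reflect across v@1): 4 holes -> [(6, 0), (6, 1), (7, 0), (7, 1)]
Unfold 2 (reflect across v@2): 8 holes -> [(6, 0), (6, 1), (6, 2), (6, 3), (7, 0), (7, 1), (7, 2), (7, 3)]
Unfold 3 (reflect across h@4): 16 holes -> [(0, 0), (0, 1), (0, 2), (0, 3), (1, 0), (1, 1), (1, 2), (1, 3), (6, 0), (6, 1), (6, 2), (6, 3), (7, 0), (7, 1), (7, 2), (7, 3)]
Unfold 4 (reflect across v@4): 32 holes -> [(0, 0), (0, 1), (0, 2), (0, 3), (0, 4), (0, 5), (0, 6), (0, 7), (1, 0), (1, 1), (1, 2), (1, 3), (1, 4), (1, 5), (1, 6), (1, 7), (6, 0), (6, 1), (6, 2), (6, 3), (6, 4), (6, 5), (6, 6), (6, 7), (7, 0), (7, 1), (7, 2), (7, 3), (7, 4), (7, 5), (7, 6), (7, 7)]

Answer: OOOOOOOO
OOOOOOOO
........
........
........
........
OOOOOOOO
OOOOOOOO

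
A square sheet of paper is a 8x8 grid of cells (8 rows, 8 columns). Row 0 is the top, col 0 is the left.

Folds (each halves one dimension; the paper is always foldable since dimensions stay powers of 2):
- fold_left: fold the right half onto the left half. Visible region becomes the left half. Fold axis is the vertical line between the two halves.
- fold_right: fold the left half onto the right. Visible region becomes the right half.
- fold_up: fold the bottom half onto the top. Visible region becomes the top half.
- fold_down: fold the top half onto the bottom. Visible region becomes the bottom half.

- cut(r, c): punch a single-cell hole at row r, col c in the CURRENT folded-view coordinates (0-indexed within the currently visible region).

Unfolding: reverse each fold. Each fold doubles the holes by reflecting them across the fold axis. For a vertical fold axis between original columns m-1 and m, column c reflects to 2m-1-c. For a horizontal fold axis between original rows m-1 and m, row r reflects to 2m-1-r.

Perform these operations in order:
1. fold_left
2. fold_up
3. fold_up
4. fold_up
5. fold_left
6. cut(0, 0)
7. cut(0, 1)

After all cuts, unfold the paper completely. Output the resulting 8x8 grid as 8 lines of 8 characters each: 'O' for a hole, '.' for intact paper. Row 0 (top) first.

Answer: OOOOOOOO
OOOOOOOO
OOOOOOOO
OOOOOOOO
OOOOOOOO
OOOOOOOO
OOOOOOOO
OOOOOOOO

Derivation:
Op 1 fold_left: fold axis v@4; visible region now rows[0,8) x cols[0,4) = 8x4
Op 2 fold_up: fold axis h@4; visible region now rows[0,4) x cols[0,4) = 4x4
Op 3 fold_up: fold axis h@2; visible region now rows[0,2) x cols[0,4) = 2x4
Op 4 fold_up: fold axis h@1; visible region now rows[0,1) x cols[0,4) = 1x4
Op 5 fold_left: fold axis v@2; visible region now rows[0,1) x cols[0,2) = 1x2
Op 6 cut(0, 0): punch at orig (0,0); cuts so far [(0, 0)]; region rows[0,1) x cols[0,2) = 1x2
Op 7 cut(0, 1): punch at orig (0,1); cuts so far [(0, 0), (0, 1)]; region rows[0,1) x cols[0,2) = 1x2
Unfold 1 (reflect across v@2): 4 holes -> [(0, 0), (0, 1), (0, 2), (0, 3)]
Unfold 2 (reflect across h@1): 8 holes -> [(0, 0), (0, 1), (0, 2), (0, 3), (1, 0), (1, 1), (1, 2), (1, 3)]
Unfold 3 (reflect across h@2): 16 holes -> [(0, 0), (0, 1), (0, 2), (0, 3), (1, 0), (1, 1), (1, 2), (1, 3), (2, 0), (2, 1), (2, 2), (2, 3), (3, 0), (3, 1), (3, 2), (3, 3)]
Unfold 4 (reflect across h@4): 32 holes -> [(0, 0), (0, 1), (0, 2), (0, 3), (1, 0), (1, 1), (1, 2), (1, 3), (2, 0), (2, 1), (2, 2), (2, 3), (3, 0), (3, 1), (3, 2), (3, 3), (4, 0), (4, 1), (4, 2), (4, 3), (5, 0), (5, 1), (5, 2), (5, 3), (6, 0), (6, 1), (6, 2), (6, 3), (7, 0), (7, 1), (7, 2), (7, 3)]
Unfold 5 (reflect across v@4): 64 holes -> [(0, 0), (0, 1), (0, 2), (0, 3), (0, 4), (0, 5), (0, 6), (0, 7), (1, 0), (1, 1), (1, 2), (1, 3), (1, 4), (1, 5), (1, 6), (1, 7), (2, 0), (2, 1), (2, 2), (2, 3), (2, 4), (2, 5), (2, 6), (2, 7), (3, 0), (3, 1), (3, 2), (3, 3), (3, 4), (3, 5), (3, 6), (3, 7), (4, 0), (4, 1), (4, 2), (4, 3), (4, 4), (4, 5), (4, 6), (4, 7), (5, 0), (5, 1), (5, 2), (5, 3), (5, 4), (5, 5), (5, 6), (5, 7), (6, 0), (6, 1), (6, 2), (6, 3), (6, 4), (6, 5), (6, 6), (6, 7), (7, 0), (7, 1), (7, 2), (7, 3), (7, 4), (7, 5), (7, 6), (7, 7)]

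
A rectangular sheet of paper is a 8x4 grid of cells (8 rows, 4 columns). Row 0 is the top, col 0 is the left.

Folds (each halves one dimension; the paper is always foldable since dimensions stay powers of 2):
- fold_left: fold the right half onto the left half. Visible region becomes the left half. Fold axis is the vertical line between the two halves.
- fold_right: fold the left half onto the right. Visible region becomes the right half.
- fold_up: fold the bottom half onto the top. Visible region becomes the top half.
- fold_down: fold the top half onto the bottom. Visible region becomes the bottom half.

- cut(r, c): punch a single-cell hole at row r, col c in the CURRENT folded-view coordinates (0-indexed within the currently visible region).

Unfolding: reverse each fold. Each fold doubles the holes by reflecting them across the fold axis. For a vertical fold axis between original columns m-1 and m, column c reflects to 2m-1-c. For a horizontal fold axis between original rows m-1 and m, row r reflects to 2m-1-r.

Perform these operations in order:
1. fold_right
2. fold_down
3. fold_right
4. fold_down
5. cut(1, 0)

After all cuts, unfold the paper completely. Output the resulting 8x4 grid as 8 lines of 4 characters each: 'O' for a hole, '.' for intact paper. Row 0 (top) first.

Answer: OOOO
....
....
OOOO
OOOO
....
....
OOOO

Derivation:
Op 1 fold_right: fold axis v@2; visible region now rows[0,8) x cols[2,4) = 8x2
Op 2 fold_down: fold axis h@4; visible region now rows[4,8) x cols[2,4) = 4x2
Op 3 fold_right: fold axis v@3; visible region now rows[4,8) x cols[3,4) = 4x1
Op 4 fold_down: fold axis h@6; visible region now rows[6,8) x cols[3,4) = 2x1
Op 5 cut(1, 0): punch at orig (7,3); cuts so far [(7, 3)]; region rows[6,8) x cols[3,4) = 2x1
Unfold 1 (reflect across h@6): 2 holes -> [(4, 3), (7, 3)]
Unfold 2 (reflect across v@3): 4 holes -> [(4, 2), (4, 3), (7, 2), (7, 3)]
Unfold 3 (reflect across h@4): 8 holes -> [(0, 2), (0, 3), (3, 2), (3, 3), (4, 2), (4, 3), (7, 2), (7, 3)]
Unfold 4 (reflect across v@2): 16 holes -> [(0, 0), (0, 1), (0, 2), (0, 3), (3, 0), (3, 1), (3, 2), (3, 3), (4, 0), (4, 1), (4, 2), (4, 3), (7, 0), (7, 1), (7, 2), (7, 3)]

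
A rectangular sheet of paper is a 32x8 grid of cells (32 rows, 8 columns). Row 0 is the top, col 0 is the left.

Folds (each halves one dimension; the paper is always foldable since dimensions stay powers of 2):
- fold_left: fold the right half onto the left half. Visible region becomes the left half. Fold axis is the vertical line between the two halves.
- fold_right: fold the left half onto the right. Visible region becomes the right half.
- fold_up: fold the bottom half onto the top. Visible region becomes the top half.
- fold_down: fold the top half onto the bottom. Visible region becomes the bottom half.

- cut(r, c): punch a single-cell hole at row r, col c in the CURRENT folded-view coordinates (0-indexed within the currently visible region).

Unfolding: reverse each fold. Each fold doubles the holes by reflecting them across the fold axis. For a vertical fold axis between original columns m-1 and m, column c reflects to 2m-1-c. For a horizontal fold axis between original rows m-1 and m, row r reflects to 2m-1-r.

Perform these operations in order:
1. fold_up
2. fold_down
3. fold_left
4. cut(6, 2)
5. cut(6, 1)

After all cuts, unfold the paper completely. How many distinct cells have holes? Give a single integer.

Op 1 fold_up: fold axis h@16; visible region now rows[0,16) x cols[0,8) = 16x8
Op 2 fold_down: fold axis h@8; visible region now rows[8,16) x cols[0,8) = 8x8
Op 3 fold_left: fold axis v@4; visible region now rows[8,16) x cols[0,4) = 8x4
Op 4 cut(6, 2): punch at orig (14,2); cuts so far [(14, 2)]; region rows[8,16) x cols[0,4) = 8x4
Op 5 cut(6, 1): punch at orig (14,1); cuts so far [(14, 1), (14, 2)]; region rows[8,16) x cols[0,4) = 8x4
Unfold 1 (reflect across v@4): 4 holes -> [(14, 1), (14, 2), (14, 5), (14, 6)]
Unfold 2 (reflect across h@8): 8 holes -> [(1, 1), (1, 2), (1, 5), (1, 6), (14, 1), (14, 2), (14, 5), (14, 6)]
Unfold 3 (reflect across h@16): 16 holes -> [(1, 1), (1, 2), (1, 5), (1, 6), (14, 1), (14, 2), (14, 5), (14, 6), (17, 1), (17, 2), (17, 5), (17, 6), (30, 1), (30, 2), (30, 5), (30, 6)]

Answer: 16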